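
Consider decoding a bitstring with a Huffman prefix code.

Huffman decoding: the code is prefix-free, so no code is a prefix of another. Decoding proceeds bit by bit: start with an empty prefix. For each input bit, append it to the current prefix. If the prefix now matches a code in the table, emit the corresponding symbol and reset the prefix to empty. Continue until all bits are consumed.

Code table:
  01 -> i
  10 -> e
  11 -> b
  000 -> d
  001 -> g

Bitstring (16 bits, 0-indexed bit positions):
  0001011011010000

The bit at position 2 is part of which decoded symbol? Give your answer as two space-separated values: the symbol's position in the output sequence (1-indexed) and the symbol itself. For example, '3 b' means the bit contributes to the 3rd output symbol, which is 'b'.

Answer: 1 d

Derivation:
Bit 0: prefix='0' (no match yet)
Bit 1: prefix='00' (no match yet)
Bit 2: prefix='000' -> emit 'd', reset
Bit 3: prefix='1' (no match yet)
Bit 4: prefix='10' -> emit 'e', reset
Bit 5: prefix='1' (no match yet)
Bit 6: prefix='11' -> emit 'b', reset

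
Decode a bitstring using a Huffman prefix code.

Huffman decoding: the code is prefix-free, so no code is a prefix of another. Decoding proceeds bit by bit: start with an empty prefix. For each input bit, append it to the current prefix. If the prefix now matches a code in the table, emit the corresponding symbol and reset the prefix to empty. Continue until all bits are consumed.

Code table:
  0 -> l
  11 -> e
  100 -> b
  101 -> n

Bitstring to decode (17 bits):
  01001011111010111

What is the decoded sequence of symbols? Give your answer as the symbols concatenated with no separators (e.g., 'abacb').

Answer: lbneelne

Derivation:
Bit 0: prefix='0' -> emit 'l', reset
Bit 1: prefix='1' (no match yet)
Bit 2: prefix='10' (no match yet)
Bit 3: prefix='100' -> emit 'b', reset
Bit 4: prefix='1' (no match yet)
Bit 5: prefix='10' (no match yet)
Bit 6: prefix='101' -> emit 'n', reset
Bit 7: prefix='1' (no match yet)
Bit 8: prefix='11' -> emit 'e', reset
Bit 9: prefix='1' (no match yet)
Bit 10: prefix='11' -> emit 'e', reset
Bit 11: prefix='0' -> emit 'l', reset
Bit 12: prefix='1' (no match yet)
Bit 13: prefix='10' (no match yet)
Bit 14: prefix='101' -> emit 'n', reset
Bit 15: prefix='1' (no match yet)
Bit 16: prefix='11' -> emit 'e', reset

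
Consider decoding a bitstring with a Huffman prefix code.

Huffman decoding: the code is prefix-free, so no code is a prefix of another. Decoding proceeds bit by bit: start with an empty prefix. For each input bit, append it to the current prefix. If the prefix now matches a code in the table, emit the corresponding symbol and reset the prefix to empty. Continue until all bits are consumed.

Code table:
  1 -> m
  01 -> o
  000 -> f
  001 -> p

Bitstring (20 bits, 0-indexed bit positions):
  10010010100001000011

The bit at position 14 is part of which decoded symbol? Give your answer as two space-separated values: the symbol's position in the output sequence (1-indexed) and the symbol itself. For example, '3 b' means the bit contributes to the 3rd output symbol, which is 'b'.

Bit 0: prefix='1' -> emit 'm', reset
Bit 1: prefix='0' (no match yet)
Bit 2: prefix='00' (no match yet)
Bit 3: prefix='001' -> emit 'p', reset
Bit 4: prefix='0' (no match yet)
Bit 5: prefix='00' (no match yet)
Bit 6: prefix='001' -> emit 'p', reset
Bit 7: prefix='0' (no match yet)
Bit 8: prefix='01' -> emit 'o', reset
Bit 9: prefix='0' (no match yet)
Bit 10: prefix='00' (no match yet)
Bit 11: prefix='000' -> emit 'f', reset
Bit 12: prefix='0' (no match yet)
Bit 13: prefix='01' -> emit 'o', reset
Bit 14: prefix='0' (no match yet)
Bit 15: prefix='00' (no match yet)
Bit 16: prefix='000' -> emit 'f', reset
Bit 17: prefix='0' (no match yet)
Bit 18: prefix='01' -> emit 'o', reset

Answer: 7 f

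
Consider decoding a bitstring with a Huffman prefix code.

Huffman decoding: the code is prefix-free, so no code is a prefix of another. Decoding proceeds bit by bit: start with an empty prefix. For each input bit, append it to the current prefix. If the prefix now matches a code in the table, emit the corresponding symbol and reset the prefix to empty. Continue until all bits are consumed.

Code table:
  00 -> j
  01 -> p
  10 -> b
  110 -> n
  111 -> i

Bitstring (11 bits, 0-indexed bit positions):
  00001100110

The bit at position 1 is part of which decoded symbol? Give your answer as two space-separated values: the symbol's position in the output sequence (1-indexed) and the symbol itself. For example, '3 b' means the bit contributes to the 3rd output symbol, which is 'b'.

Bit 0: prefix='0' (no match yet)
Bit 1: prefix='00' -> emit 'j', reset
Bit 2: prefix='0' (no match yet)
Bit 3: prefix='00' -> emit 'j', reset
Bit 4: prefix='1' (no match yet)
Bit 5: prefix='11' (no match yet)

Answer: 1 j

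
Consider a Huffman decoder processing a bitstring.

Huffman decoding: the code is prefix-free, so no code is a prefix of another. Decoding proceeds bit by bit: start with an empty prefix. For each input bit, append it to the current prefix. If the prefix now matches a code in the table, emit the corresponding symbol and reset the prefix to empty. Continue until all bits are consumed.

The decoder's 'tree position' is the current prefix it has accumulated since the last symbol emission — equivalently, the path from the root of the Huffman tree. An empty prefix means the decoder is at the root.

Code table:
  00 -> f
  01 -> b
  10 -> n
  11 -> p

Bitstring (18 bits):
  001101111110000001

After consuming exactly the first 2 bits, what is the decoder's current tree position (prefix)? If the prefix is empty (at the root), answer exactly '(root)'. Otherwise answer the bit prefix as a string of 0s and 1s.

Bit 0: prefix='0' (no match yet)
Bit 1: prefix='00' -> emit 'f', reset

Answer: (root)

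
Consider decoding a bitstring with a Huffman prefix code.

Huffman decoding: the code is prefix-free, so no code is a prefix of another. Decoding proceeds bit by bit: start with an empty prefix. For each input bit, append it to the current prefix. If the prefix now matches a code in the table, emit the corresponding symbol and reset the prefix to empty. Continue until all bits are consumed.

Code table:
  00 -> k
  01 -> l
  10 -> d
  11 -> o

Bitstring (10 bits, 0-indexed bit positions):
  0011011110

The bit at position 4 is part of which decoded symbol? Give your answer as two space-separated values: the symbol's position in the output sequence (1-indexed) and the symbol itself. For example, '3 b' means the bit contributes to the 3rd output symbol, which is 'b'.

Answer: 3 l

Derivation:
Bit 0: prefix='0' (no match yet)
Bit 1: prefix='00' -> emit 'k', reset
Bit 2: prefix='1' (no match yet)
Bit 3: prefix='11' -> emit 'o', reset
Bit 4: prefix='0' (no match yet)
Bit 5: prefix='01' -> emit 'l', reset
Bit 6: prefix='1' (no match yet)
Bit 7: prefix='11' -> emit 'o', reset
Bit 8: prefix='1' (no match yet)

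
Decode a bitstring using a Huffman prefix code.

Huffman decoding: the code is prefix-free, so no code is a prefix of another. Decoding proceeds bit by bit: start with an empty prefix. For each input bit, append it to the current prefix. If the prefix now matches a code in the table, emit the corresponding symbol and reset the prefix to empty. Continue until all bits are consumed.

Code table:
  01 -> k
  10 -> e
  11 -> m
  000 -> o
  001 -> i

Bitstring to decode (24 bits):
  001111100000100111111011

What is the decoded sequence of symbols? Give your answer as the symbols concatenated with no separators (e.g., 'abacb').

Bit 0: prefix='0' (no match yet)
Bit 1: prefix='00' (no match yet)
Bit 2: prefix='001' -> emit 'i', reset
Bit 3: prefix='1' (no match yet)
Bit 4: prefix='11' -> emit 'm', reset
Bit 5: prefix='1' (no match yet)
Bit 6: prefix='11' -> emit 'm', reset
Bit 7: prefix='0' (no match yet)
Bit 8: prefix='00' (no match yet)
Bit 9: prefix='000' -> emit 'o', reset
Bit 10: prefix='0' (no match yet)
Bit 11: prefix='00' (no match yet)
Bit 12: prefix='001' -> emit 'i', reset
Bit 13: prefix='0' (no match yet)
Bit 14: prefix='00' (no match yet)
Bit 15: prefix='001' -> emit 'i', reset
Bit 16: prefix='1' (no match yet)
Bit 17: prefix='11' -> emit 'm', reset
Bit 18: prefix='1' (no match yet)
Bit 19: prefix='11' -> emit 'm', reset
Bit 20: prefix='1' (no match yet)
Bit 21: prefix='10' -> emit 'e', reset
Bit 22: prefix='1' (no match yet)
Bit 23: prefix='11' -> emit 'm', reset

Answer: immoiimmem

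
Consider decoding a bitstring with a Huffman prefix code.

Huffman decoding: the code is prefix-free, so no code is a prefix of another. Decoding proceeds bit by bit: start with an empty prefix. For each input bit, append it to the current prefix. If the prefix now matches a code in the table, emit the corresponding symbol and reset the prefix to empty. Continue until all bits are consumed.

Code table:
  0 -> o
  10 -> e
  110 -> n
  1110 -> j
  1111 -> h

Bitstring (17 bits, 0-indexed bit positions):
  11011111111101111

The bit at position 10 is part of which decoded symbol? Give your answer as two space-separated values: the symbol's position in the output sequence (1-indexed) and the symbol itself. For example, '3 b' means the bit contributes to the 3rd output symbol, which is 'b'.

Bit 0: prefix='1' (no match yet)
Bit 1: prefix='11' (no match yet)
Bit 2: prefix='110' -> emit 'n', reset
Bit 3: prefix='1' (no match yet)
Bit 4: prefix='11' (no match yet)
Bit 5: prefix='111' (no match yet)
Bit 6: prefix='1111' -> emit 'h', reset
Bit 7: prefix='1' (no match yet)
Bit 8: prefix='11' (no match yet)
Bit 9: prefix='111' (no match yet)
Bit 10: prefix='1111' -> emit 'h', reset
Bit 11: prefix='1' (no match yet)
Bit 12: prefix='10' -> emit 'e', reset
Bit 13: prefix='1' (no match yet)
Bit 14: prefix='11' (no match yet)

Answer: 3 h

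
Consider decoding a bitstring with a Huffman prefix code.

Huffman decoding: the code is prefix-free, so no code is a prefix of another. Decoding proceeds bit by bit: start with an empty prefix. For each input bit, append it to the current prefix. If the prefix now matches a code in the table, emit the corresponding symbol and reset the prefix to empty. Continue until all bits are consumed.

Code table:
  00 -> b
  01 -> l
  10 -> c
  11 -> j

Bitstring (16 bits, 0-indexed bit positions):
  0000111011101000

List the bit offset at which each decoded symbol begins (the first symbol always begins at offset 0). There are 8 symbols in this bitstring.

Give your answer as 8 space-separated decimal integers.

Bit 0: prefix='0' (no match yet)
Bit 1: prefix='00' -> emit 'b', reset
Bit 2: prefix='0' (no match yet)
Bit 3: prefix='00' -> emit 'b', reset
Bit 4: prefix='1' (no match yet)
Bit 5: prefix='11' -> emit 'j', reset
Bit 6: prefix='1' (no match yet)
Bit 7: prefix='10' -> emit 'c', reset
Bit 8: prefix='1' (no match yet)
Bit 9: prefix='11' -> emit 'j', reset
Bit 10: prefix='1' (no match yet)
Bit 11: prefix='10' -> emit 'c', reset
Bit 12: prefix='1' (no match yet)
Bit 13: prefix='10' -> emit 'c', reset
Bit 14: prefix='0' (no match yet)
Bit 15: prefix='00' -> emit 'b', reset

Answer: 0 2 4 6 8 10 12 14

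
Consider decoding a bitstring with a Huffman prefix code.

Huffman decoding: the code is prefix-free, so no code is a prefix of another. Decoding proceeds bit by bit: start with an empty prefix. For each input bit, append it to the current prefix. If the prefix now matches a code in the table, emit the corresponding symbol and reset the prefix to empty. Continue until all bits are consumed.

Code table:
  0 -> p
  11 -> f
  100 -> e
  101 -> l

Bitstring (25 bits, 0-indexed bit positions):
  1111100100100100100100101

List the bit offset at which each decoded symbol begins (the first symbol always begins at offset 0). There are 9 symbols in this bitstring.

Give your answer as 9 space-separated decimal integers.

Bit 0: prefix='1' (no match yet)
Bit 1: prefix='11' -> emit 'f', reset
Bit 2: prefix='1' (no match yet)
Bit 3: prefix='11' -> emit 'f', reset
Bit 4: prefix='1' (no match yet)
Bit 5: prefix='10' (no match yet)
Bit 6: prefix='100' -> emit 'e', reset
Bit 7: prefix='1' (no match yet)
Bit 8: prefix='10' (no match yet)
Bit 9: prefix='100' -> emit 'e', reset
Bit 10: prefix='1' (no match yet)
Bit 11: prefix='10' (no match yet)
Bit 12: prefix='100' -> emit 'e', reset
Bit 13: prefix='1' (no match yet)
Bit 14: prefix='10' (no match yet)
Bit 15: prefix='100' -> emit 'e', reset
Bit 16: prefix='1' (no match yet)
Bit 17: prefix='10' (no match yet)
Bit 18: prefix='100' -> emit 'e', reset
Bit 19: prefix='1' (no match yet)
Bit 20: prefix='10' (no match yet)
Bit 21: prefix='100' -> emit 'e', reset
Bit 22: prefix='1' (no match yet)
Bit 23: prefix='10' (no match yet)
Bit 24: prefix='101' -> emit 'l', reset

Answer: 0 2 4 7 10 13 16 19 22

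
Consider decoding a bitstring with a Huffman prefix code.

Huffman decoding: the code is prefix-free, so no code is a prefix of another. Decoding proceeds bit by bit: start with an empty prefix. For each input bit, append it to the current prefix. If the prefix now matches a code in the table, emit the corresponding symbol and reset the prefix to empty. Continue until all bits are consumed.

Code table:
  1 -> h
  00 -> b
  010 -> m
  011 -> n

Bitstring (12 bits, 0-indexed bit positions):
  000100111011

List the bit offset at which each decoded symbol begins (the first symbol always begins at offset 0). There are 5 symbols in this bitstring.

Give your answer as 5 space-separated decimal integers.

Answer: 0 2 5 8 9

Derivation:
Bit 0: prefix='0' (no match yet)
Bit 1: prefix='00' -> emit 'b', reset
Bit 2: prefix='0' (no match yet)
Bit 3: prefix='01' (no match yet)
Bit 4: prefix='010' -> emit 'm', reset
Bit 5: prefix='0' (no match yet)
Bit 6: prefix='01' (no match yet)
Bit 7: prefix='011' -> emit 'n', reset
Bit 8: prefix='1' -> emit 'h', reset
Bit 9: prefix='0' (no match yet)
Bit 10: prefix='01' (no match yet)
Bit 11: prefix='011' -> emit 'n', reset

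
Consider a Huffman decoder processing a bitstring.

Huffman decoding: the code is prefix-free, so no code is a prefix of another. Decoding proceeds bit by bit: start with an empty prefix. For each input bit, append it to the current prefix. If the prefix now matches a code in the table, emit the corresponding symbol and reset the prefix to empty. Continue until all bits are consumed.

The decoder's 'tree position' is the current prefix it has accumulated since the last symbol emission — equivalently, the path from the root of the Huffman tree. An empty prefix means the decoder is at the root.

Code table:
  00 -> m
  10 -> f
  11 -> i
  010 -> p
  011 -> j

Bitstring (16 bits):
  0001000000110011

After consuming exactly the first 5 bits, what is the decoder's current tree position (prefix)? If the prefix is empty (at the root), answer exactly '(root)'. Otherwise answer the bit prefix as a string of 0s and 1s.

Answer: (root)

Derivation:
Bit 0: prefix='0' (no match yet)
Bit 1: prefix='00' -> emit 'm', reset
Bit 2: prefix='0' (no match yet)
Bit 3: prefix='01' (no match yet)
Bit 4: prefix='010' -> emit 'p', reset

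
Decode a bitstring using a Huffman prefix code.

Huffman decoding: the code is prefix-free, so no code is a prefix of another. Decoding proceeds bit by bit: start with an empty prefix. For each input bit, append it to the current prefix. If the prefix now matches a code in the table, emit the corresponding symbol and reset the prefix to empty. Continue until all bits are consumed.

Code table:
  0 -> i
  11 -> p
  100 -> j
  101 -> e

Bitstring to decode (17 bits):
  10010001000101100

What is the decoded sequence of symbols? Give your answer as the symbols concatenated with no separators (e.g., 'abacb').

Bit 0: prefix='1' (no match yet)
Bit 1: prefix='10' (no match yet)
Bit 2: prefix='100' -> emit 'j', reset
Bit 3: prefix='1' (no match yet)
Bit 4: prefix='10' (no match yet)
Bit 5: prefix='100' -> emit 'j', reset
Bit 6: prefix='0' -> emit 'i', reset
Bit 7: prefix='1' (no match yet)
Bit 8: prefix='10' (no match yet)
Bit 9: prefix='100' -> emit 'j', reset
Bit 10: prefix='0' -> emit 'i', reset
Bit 11: prefix='1' (no match yet)
Bit 12: prefix='10' (no match yet)
Bit 13: prefix='101' -> emit 'e', reset
Bit 14: prefix='1' (no match yet)
Bit 15: prefix='10' (no match yet)
Bit 16: prefix='100' -> emit 'j', reset

Answer: jjijiej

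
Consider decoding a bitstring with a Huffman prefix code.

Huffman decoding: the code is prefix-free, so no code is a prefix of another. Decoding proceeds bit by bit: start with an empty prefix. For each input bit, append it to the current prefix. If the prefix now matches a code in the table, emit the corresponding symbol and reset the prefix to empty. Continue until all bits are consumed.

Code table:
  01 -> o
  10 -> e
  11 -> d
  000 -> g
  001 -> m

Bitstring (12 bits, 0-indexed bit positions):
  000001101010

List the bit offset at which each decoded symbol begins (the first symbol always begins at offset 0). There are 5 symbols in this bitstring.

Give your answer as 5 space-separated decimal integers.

Answer: 0 3 6 8 10

Derivation:
Bit 0: prefix='0' (no match yet)
Bit 1: prefix='00' (no match yet)
Bit 2: prefix='000' -> emit 'g', reset
Bit 3: prefix='0' (no match yet)
Bit 4: prefix='00' (no match yet)
Bit 5: prefix='001' -> emit 'm', reset
Bit 6: prefix='1' (no match yet)
Bit 7: prefix='10' -> emit 'e', reset
Bit 8: prefix='1' (no match yet)
Bit 9: prefix='10' -> emit 'e', reset
Bit 10: prefix='1' (no match yet)
Bit 11: prefix='10' -> emit 'e', reset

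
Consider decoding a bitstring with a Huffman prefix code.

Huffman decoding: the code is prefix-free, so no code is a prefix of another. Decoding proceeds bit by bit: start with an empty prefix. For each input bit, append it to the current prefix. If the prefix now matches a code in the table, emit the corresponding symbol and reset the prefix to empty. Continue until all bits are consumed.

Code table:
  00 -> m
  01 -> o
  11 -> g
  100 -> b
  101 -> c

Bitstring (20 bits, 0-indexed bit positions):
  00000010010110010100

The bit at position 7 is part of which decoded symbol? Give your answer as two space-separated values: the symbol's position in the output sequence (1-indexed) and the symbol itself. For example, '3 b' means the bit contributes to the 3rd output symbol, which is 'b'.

Bit 0: prefix='0' (no match yet)
Bit 1: prefix='00' -> emit 'm', reset
Bit 2: prefix='0' (no match yet)
Bit 3: prefix='00' -> emit 'm', reset
Bit 4: prefix='0' (no match yet)
Bit 5: prefix='00' -> emit 'm', reset
Bit 6: prefix='1' (no match yet)
Bit 7: prefix='10' (no match yet)
Bit 8: prefix='100' -> emit 'b', reset
Bit 9: prefix='1' (no match yet)
Bit 10: prefix='10' (no match yet)
Bit 11: prefix='101' -> emit 'c', reset

Answer: 4 b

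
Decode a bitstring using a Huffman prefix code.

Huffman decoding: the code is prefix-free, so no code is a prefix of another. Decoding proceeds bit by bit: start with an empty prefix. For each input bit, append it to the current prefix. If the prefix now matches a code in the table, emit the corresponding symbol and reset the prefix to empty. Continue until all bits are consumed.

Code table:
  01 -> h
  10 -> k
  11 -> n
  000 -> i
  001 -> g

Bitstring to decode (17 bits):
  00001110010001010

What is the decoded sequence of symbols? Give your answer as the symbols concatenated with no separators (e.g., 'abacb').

Bit 0: prefix='0' (no match yet)
Bit 1: prefix='00' (no match yet)
Bit 2: prefix='000' -> emit 'i', reset
Bit 3: prefix='0' (no match yet)
Bit 4: prefix='01' -> emit 'h', reset
Bit 5: prefix='1' (no match yet)
Bit 6: prefix='11' -> emit 'n', reset
Bit 7: prefix='0' (no match yet)
Bit 8: prefix='00' (no match yet)
Bit 9: prefix='001' -> emit 'g', reset
Bit 10: prefix='0' (no match yet)
Bit 11: prefix='00' (no match yet)
Bit 12: prefix='000' -> emit 'i', reset
Bit 13: prefix='1' (no match yet)
Bit 14: prefix='10' -> emit 'k', reset
Bit 15: prefix='1' (no match yet)
Bit 16: prefix='10' -> emit 'k', reset

Answer: ihngikk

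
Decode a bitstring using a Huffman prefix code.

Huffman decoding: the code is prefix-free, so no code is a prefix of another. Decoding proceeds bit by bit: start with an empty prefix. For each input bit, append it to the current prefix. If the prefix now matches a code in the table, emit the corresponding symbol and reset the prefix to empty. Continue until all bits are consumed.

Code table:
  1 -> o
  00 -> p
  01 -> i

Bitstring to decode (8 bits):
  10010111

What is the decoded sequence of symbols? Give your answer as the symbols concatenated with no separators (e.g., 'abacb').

Answer: opoioo

Derivation:
Bit 0: prefix='1' -> emit 'o', reset
Bit 1: prefix='0' (no match yet)
Bit 2: prefix='00' -> emit 'p', reset
Bit 3: prefix='1' -> emit 'o', reset
Bit 4: prefix='0' (no match yet)
Bit 5: prefix='01' -> emit 'i', reset
Bit 6: prefix='1' -> emit 'o', reset
Bit 7: prefix='1' -> emit 'o', reset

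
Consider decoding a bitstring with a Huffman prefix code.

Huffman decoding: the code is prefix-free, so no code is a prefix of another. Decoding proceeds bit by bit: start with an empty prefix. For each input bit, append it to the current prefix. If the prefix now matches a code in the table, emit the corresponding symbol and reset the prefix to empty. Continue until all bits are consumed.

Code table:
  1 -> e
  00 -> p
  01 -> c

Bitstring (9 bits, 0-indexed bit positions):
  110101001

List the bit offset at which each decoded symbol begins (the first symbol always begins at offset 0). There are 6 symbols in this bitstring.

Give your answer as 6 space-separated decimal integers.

Answer: 0 1 2 4 6 8

Derivation:
Bit 0: prefix='1' -> emit 'e', reset
Bit 1: prefix='1' -> emit 'e', reset
Bit 2: prefix='0' (no match yet)
Bit 3: prefix='01' -> emit 'c', reset
Bit 4: prefix='0' (no match yet)
Bit 5: prefix='01' -> emit 'c', reset
Bit 6: prefix='0' (no match yet)
Bit 7: prefix='00' -> emit 'p', reset
Bit 8: prefix='1' -> emit 'e', reset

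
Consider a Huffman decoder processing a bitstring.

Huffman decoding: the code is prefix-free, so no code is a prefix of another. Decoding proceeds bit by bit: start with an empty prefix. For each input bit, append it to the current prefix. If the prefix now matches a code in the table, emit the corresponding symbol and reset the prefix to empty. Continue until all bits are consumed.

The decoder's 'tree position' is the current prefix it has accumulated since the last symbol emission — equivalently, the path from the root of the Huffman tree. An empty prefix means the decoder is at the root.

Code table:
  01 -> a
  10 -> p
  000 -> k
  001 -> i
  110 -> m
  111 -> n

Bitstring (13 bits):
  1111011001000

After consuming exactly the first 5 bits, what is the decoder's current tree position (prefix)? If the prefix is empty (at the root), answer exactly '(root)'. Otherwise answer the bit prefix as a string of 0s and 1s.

Bit 0: prefix='1' (no match yet)
Bit 1: prefix='11' (no match yet)
Bit 2: prefix='111' -> emit 'n', reset
Bit 3: prefix='1' (no match yet)
Bit 4: prefix='10' -> emit 'p', reset

Answer: (root)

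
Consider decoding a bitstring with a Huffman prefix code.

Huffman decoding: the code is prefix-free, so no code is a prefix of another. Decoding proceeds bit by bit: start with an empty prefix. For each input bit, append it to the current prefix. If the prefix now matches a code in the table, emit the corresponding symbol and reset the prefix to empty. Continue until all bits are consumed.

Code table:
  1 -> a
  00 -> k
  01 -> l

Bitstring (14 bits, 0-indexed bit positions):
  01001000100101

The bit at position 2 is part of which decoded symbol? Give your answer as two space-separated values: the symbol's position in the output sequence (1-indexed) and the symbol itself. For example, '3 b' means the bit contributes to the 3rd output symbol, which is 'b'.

Bit 0: prefix='0' (no match yet)
Bit 1: prefix='01' -> emit 'l', reset
Bit 2: prefix='0' (no match yet)
Bit 3: prefix='00' -> emit 'k', reset
Bit 4: prefix='1' -> emit 'a', reset
Bit 5: prefix='0' (no match yet)
Bit 6: prefix='00' -> emit 'k', reset

Answer: 2 k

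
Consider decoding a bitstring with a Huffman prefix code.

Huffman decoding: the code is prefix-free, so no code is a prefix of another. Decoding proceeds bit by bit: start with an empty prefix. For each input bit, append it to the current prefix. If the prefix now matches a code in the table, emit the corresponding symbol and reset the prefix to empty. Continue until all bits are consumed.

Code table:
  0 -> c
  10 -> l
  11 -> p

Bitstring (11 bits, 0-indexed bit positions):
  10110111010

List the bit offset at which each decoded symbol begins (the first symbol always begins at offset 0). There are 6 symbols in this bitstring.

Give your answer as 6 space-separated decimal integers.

Bit 0: prefix='1' (no match yet)
Bit 1: prefix='10' -> emit 'l', reset
Bit 2: prefix='1' (no match yet)
Bit 3: prefix='11' -> emit 'p', reset
Bit 4: prefix='0' -> emit 'c', reset
Bit 5: prefix='1' (no match yet)
Bit 6: prefix='11' -> emit 'p', reset
Bit 7: prefix='1' (no match yet)
Bit 8: prefix='10' -> emit 'l', reset
Bit 9: prefix='1' (no match yet)
Bit 10: prefix='10' -> emit 'l', reset

Answer: 0 2 4 5 7 9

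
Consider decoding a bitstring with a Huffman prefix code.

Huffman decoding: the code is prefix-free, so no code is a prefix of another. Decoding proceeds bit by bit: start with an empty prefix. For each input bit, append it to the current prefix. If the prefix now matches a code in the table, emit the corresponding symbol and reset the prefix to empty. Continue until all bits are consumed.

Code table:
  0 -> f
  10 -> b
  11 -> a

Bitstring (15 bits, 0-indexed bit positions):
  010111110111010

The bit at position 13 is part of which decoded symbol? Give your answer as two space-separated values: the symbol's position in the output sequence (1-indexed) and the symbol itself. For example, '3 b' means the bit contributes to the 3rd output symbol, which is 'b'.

Bit 0: prefix='0' -> emit 'f', reset
Bit 1: prefix='1' (no match yet)
Bit 2: prefix='10' -> emit 'b', reset
Bit 3: prefix='1' (no match yet)
Bit 4: prefix='11' -> emit 'a', reset
Bit 5: prefix='1' (no match yet)
Bit 6: prefix='11' -> emit 'a', reset
Bit 7: prefix='1' (no match yet)
Bit 8: prefix='10' -> emit 'b', reset
Bit 9: prefix='1' (no match yet)
Bit 10: prefix='11' -> emit 'a', reset
Bit 11: prefix='1' (no match yet)
Bit 12: prefix='10' -> emit 'b', reset
Bit 13: prefix='1' (no match yet)
Bit 14: prefix='10' -> emit 'b', reset

Answer: 8 b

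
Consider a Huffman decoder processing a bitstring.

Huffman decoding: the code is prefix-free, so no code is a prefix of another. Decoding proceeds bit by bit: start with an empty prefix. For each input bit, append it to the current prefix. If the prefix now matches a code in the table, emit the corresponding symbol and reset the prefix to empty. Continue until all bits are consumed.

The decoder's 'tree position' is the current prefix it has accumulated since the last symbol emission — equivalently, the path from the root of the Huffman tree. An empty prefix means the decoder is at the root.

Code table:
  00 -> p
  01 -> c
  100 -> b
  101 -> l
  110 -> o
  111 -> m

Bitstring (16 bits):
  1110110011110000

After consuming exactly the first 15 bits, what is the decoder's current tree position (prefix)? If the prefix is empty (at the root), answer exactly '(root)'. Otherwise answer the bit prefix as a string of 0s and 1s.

Bit 0: prefix='1' (no match yet)
Bit 1: prefix='11' (no match yet)
Bit 2: prefix='111' -> emit 'm', reset
Bit 3: prefix='0' (no match yet)
Bit 4: prefix='01' -> emit 'c', reset
Bit 5: prefix='1' (no match yet)
Bit 6: prefix='10' (no match yet)
Bit 7: prefix='100' -> emit 'b', reset
Bit 8: prefix='1' (no match yet)
Bit 9: prefix='11' (no match yet)
Bit 10: prefix='111' -> emit 'm', reset
Bit 11: prefix='1' (no match yet)
Bit 12: prefix='10' (no match yet)
Bit 13: prefix='100' -> emit 'b', reset
Bit 14: prefix='0' (no match yet)

Answer: 0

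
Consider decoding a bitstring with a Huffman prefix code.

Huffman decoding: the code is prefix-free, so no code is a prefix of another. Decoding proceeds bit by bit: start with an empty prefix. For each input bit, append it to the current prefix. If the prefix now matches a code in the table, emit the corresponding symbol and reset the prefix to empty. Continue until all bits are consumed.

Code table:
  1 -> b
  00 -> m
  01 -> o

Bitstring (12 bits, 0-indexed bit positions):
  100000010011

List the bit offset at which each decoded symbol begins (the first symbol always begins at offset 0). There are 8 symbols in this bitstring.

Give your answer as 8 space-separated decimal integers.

Bit 0: prefix='1' -> emit 'b', reset
Bit 1: prefix='0' (no match yet)
Bit 2: prefix='00' -> emit 'm', reset
Bit 3: prefix='0' (no match yet)
Bit 4: prefix='00' -> emit 'm', reset
Bit 5: prefix='0' (no match yet)
Bit 6: prefix='00' -> emit 'm', reset
Bit 7: prefix='1' -> emit 'b', reset
Bit 8: prefix='0' (no match yet)
Bit 9: prefix='00' -> emit 'm', reset
Bit 10: prefix='1' -> emit 'b', reset
Bit 11: prefix='1' -> emit 'b', reset

Answer: 0 1 3 5 7 8 10 11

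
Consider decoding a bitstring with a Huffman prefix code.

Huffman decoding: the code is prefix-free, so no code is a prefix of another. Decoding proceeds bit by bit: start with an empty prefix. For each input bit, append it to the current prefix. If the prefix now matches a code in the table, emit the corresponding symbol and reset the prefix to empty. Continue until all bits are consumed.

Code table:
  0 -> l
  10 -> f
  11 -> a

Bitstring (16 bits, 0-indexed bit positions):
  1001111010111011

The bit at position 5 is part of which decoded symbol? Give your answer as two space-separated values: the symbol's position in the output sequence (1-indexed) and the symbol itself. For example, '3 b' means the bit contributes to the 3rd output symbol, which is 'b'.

Answer: 4 a

Derivation:
Bit 0: prefix='1' (no match yet)
Bit 1: prefix='10' -> emit 'f', reset
Bit 2: prefix='0' -> emit 'l', reset
Bit 3: prefix='1' (no match yet)
Bit 4: prefix='11' -> emit 'a', reset
Bit 5: prefix='1' (no match yet)
Bit 6: prefix='11' -> emit 'a', reset
Bit 7: prefix='0' -> emit 'l', reset
Bit 8: prefix='1' (no match yet)
Bit 9: prefix='10' -> emit 'f', reset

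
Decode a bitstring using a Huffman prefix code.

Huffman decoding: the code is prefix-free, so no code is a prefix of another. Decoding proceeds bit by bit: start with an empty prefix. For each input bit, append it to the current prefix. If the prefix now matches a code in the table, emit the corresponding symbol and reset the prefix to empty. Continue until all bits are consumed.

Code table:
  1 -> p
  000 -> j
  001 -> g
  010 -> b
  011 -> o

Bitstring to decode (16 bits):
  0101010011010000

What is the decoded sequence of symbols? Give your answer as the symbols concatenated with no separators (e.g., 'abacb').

Bit 0: prefix='0' (no match yet)
Bit 1: prefix='01' (no match yet)
Bit 2: prefix='010' -> emit 'b', reset
Bit 3: prefix='1' -> emit 'p', reset
Bit 4: prefix='0' (no match yet)
Bit 5: prefix='01' (no match yet)
Bit 6: prefix='010' -> emit 'b', reset
Bit 7: prefix='0' (no match yet)
Bit 8: prefix='01' (no match yet)
Bit 9: prefix='011' -> emit 'o', reset
Bit 10: prefix='0' (no match yet)
Bit 11: prefix='01' (no match yet)
Bit 12: prefix='010' -> emit 'b', reset
Bit 13: prefix='0' (no match yet)
Bit 14: prefix='00' (no match yet)
Bit 15: prefix='000' -> emit 'j', reset

Answer: bpbobj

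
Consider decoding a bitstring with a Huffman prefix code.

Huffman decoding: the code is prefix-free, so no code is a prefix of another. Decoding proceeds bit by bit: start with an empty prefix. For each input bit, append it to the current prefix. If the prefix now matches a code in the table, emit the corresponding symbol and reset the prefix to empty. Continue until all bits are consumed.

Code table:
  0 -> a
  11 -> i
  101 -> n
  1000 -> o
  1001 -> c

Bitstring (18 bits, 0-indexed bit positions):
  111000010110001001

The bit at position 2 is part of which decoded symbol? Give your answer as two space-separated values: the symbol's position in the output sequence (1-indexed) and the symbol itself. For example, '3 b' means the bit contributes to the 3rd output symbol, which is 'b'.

Answer: 2 o

Derivation:
Bit 0: prefix='1' (no match yet)
Bit 1: prefix='11' -> emit 'i', reset
Bit 2: prefix='1' (no match yet)
Bit 3: prefix='10' (no match yet)
Bit 4: prefix='100' (no match yet)
Bit 5: prefix='1000' -> emit 'o', reset
Bit 6: prefix='0' -> emit 'a', reset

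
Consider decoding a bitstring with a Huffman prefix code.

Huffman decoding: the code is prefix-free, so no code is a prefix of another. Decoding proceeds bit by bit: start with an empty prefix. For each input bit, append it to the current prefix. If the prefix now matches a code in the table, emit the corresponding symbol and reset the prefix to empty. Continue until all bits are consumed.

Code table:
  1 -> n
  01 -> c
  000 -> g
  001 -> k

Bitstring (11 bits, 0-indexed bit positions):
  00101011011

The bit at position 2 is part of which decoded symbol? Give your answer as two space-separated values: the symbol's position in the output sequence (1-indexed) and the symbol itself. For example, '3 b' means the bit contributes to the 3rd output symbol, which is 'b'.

Answer: 1 k

Derivation:
Bit 0: prefix='0' (no match yet)
Bit 1: prefix='00' (no match yet)
Bit 2: prefix='001' -> emit 'k', reset
Bit 3: prefix='0' (no match yet)
Bit 4: prefix='01' -> emit 'c', reset
Bit 5: prefix='0' (no match yet)
Bit 6: prefix='01' -> emit 'c', reset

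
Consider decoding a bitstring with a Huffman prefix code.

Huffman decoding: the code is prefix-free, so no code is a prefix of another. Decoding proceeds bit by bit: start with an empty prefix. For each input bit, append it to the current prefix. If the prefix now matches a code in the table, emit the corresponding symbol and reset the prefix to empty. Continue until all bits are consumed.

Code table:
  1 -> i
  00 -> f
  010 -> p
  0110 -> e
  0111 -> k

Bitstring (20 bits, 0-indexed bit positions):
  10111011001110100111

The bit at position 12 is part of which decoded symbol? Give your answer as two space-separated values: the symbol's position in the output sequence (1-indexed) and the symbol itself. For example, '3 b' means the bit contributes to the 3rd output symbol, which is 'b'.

Answer: 4 k

Derivation:
Bit 0: prefix='1' -> emit 'i', reset
Bit 1: prefix='0' (no match yet)
Bit 2: prefix='01' (no match yet)
Bit 3: prefix='011' (no match yet)
Bit 4: prefix='0111' -> emit 'k', reset
Bit 5: prefix='0' (no match yet)
Bit 6: prefix='01' (no match yet)
Bit 7: prefix='011' (no match yet)
Bit 8: prefix='0110' -> emit 'e', reset
Bit 9: prefix='0' (no match yet)
Bit 10: prefix='01' (no match yet)
Bit 11: prefix='011' (no match yet)
Bit 12: prefix='0111' -> emit 'k', reset
Bit 13: prefix='0' (no match yet)
Bit 14: prefix='01' (no match yet)
Bit 15: prefix='010' -> emit 'p', reset
Bit 16: prefix='0' (no match yet)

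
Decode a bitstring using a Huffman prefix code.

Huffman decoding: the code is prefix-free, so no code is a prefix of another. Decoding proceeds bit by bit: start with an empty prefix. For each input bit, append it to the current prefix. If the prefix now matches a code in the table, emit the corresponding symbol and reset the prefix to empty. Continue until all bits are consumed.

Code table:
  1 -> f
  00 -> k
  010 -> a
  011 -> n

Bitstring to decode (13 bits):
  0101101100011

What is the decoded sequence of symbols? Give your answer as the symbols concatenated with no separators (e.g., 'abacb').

Bit 0: prefix='0' (no match yet)
Bit 1: prefix='01' (no match yet)
Bit 2: prefix='010' -> emit 'a', reset
Bit 3: prefix='1' -> emit 'f', reset
Bit 4: prefix='1' -> emit 'f', reset
Bit 5: prefix='0' (no match yet)
Bit 6: prefix='01' (no match yet)
Bit 7: prefix='011' -> emit 'n', reset
Bit 8: prefix='0' (no match yet)
Bit 9: prefix='00' -> emit 'k', reset
Bit 10: prefix='0' (no match yet)
Bit 11: prefix='01' (no match yet)
Bit 12: prefix='011' -> emit 'n', reset

Answer: affnkn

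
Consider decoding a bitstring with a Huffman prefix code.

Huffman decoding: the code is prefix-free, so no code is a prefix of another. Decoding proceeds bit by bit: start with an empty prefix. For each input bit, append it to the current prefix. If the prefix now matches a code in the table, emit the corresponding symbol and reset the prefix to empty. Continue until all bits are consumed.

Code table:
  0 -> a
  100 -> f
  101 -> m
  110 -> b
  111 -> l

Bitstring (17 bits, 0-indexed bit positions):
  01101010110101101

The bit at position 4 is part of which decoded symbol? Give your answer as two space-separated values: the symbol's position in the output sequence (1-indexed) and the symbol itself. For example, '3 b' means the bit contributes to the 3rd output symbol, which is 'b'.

Answer: 3 m

Derivation:
Bit 0: prefix='0' -> emit 'a', reset
Bit 1: prefix='1' (no match yet)
Bit 2: prefix='11' (no match yet)
Bit 3: prefix='110' -> emit 'b', reset
Bit 4: prefix='1' (no match yet)
Bit 5: prefix='10' (no match yet)
Bit 6: prefix='101' -> emit 'm', reset
Bit 7: prefix='0' -> emit 'a', reset
Bit 8: prefix='1' (no match yet)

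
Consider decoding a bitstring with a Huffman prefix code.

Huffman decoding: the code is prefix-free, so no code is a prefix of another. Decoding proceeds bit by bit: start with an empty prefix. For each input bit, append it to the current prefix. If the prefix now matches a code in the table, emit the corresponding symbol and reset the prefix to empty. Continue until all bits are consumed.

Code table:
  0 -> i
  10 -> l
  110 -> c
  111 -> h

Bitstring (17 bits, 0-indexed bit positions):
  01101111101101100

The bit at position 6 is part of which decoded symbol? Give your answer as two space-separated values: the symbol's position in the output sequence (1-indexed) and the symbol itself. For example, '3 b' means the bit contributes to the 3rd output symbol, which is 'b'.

Bit 0: prefix='0' -> emit 'i', reset
Bit 1: prefix='1' (no match yet)
Bit 2: prefix='11' (no match yet)
Bit 3: prefix='110' -> emit 'c', reset
Bit 4: prefix='1' (no match yet)
Bit 5: prefix='11' (no match yet)
Bit 6: prefix='111' -> emit 'h', reset
Bit 7: prefix='1' (no match yet)
Bit 8: prefix='11' (no match yet)
Bit 9: prefix='110' -> emit 'c', reset
Bit 10: prefix='1' (no match yet)

Answer: 3 h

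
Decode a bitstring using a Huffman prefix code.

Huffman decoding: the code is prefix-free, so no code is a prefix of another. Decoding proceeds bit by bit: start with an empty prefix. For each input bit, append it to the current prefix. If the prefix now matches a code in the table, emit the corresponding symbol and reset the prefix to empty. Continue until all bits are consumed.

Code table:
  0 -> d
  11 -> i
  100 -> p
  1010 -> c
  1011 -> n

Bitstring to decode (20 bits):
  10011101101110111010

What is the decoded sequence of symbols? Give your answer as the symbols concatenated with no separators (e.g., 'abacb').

Answer: pindinc

Derivation:
Bit 0: prefix='1' (no match yet)
Bit 1: prefix='10' (no match yet)
Bit 2: prefix='100' -> emit 'p', reset
Bit 3: prefix='1' (no match yet)
Bit 4: prefix='11' -> emit 'i', reset
Bit 5: prefix='1' (no match yet)
Bit 6: prefix='10' (no match yet)
Bit 7: prefix='101' (no match yet)
Bit 8: prefix='1011' -> emit 'n', reset
Bit 9: prefix='0' -> emit 'd', reset
Bit 10: prefix='1' (no match yet)
Bit 11: prefix='11' -> emit 'i', reset
Bit 12: prefix='1' (no match yet)
Bit 13: prefix='10' (no match yet)
Bit 14: prefix='101' (no match yet)
Bit 15: prefix='1011' -> emit 'n', reset
Bit 16: prefix='1' (no match yet)
Bit 17: prefix='10' (no match yet)
Bit 18: prefix='101' (no match yet)
Bit 19: prefix='1010' -> emit 'c', reset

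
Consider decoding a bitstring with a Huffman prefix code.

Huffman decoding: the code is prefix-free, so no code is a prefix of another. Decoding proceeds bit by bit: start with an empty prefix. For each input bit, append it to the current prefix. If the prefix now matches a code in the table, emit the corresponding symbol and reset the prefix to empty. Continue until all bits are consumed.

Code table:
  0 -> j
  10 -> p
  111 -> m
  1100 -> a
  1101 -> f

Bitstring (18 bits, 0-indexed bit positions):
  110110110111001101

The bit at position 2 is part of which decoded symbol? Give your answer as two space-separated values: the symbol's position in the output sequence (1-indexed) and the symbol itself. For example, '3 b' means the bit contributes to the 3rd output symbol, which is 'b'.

Answer: 1 f

Derivation:
Bit 0: prefix='1' (no match yet)
Bit 1: prefix='11' (no match yet)
Bit 2: prefix='110' (no match yet)
Bit 3: prefix='1101' -> emit 'f', reset
Bit 4: prefix='1' (no match yet)
Bit 5: prefix='10' -> emit 'p', reset
Bit 6: prefix='1' (no match yet)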